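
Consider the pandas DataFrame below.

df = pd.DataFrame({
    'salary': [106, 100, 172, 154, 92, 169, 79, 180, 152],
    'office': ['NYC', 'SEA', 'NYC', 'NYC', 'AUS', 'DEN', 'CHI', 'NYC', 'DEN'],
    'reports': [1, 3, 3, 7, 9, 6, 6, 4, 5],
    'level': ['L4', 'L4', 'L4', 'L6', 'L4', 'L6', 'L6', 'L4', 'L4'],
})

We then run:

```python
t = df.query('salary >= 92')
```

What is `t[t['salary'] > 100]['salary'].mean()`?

155.5

filter rows where salary >= 92:
   salary office  reports level
0     106    NYC        1    L4
1     100    SEA        3    L4
2     172    NYC        3    L4
3     154    NYC        7    L6
4      92    AUS        9    L4
5     169    DEN        6    L6
7     180    NYC        4    L4
8     152    DEN        5    L4
filter rows where salary > 100:
   salary office  reports level
0     106    NYC        1    L4
2     172    NYC        3    L4
3     154    NYC        7    L6
5     169    DEN        6    L6
7     180    NYC        4    L4
8     152    DEN        5    L4
mean of column 'salary' → 155.5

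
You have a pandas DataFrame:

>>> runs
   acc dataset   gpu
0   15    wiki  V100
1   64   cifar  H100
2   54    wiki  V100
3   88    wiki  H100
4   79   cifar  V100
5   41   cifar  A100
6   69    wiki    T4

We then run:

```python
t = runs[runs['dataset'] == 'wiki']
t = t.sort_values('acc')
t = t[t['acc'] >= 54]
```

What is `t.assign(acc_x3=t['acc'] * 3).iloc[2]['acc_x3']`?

filter rows where dataset == 'wiki':
   acc dataset   gpu
0   15    wiki  V100
2   54    wiki  V100
3   88    wiki  H100
6   69    wiki    T4
sort by acc:
   acc dataset   gpu
0   15    wiki  V100
2   54    wiki  V100
6   69    wiki    T4
3   88    wiki  H100
filter rows where acc >= 54:
   acc dataset   gpu
2   54    wiki  V100
6   69    wiki    T4
3   88    wiki  H100
add column acc_x3 = t['acc'] * 3:
   acc dataset   gpu  acc_x3
2   54    wiki  V100     162
6   69    wiki    T4     207
3   88    wiki  H100     264
Finally, value at position 2, column 'acc_x3' = 264.

264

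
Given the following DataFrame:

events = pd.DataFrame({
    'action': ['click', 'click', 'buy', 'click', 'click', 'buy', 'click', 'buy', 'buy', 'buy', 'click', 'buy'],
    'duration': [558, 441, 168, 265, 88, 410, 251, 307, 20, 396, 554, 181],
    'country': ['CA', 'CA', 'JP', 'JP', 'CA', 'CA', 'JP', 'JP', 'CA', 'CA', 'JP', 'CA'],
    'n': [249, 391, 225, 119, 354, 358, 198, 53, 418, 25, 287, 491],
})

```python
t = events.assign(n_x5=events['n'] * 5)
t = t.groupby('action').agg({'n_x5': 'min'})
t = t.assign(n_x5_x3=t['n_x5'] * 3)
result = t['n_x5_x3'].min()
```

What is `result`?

375

add column n_x5 = events['n'] * 5:
   action  duration country    n  n_x5
0   click       558      CA  249  1245
1   click       441      CA  391  1955
2     buy       168      JP  225  1125
3   click       265      JP  119   595
4   click        88      CA  354  1770
5     buy       410      CA  358  1790
6   click       251      JP  198   990
7     buy       307      JP   53   265
8     buy        20      CA  418  2090
9     buy       396      CA   25   125
10  click       554      JP  287  1435
11    buy       181      CA  491  2455
group by action, min of n_x5:
        n_x5
action      
buy      125
click    595
add column n_x5_x3 = t['n_x5'] * 3:
        n_x5  n_x5_x3
action               
buy      125      375
click    595     1785
Finally, min of column 'n_x5_x3' = 375.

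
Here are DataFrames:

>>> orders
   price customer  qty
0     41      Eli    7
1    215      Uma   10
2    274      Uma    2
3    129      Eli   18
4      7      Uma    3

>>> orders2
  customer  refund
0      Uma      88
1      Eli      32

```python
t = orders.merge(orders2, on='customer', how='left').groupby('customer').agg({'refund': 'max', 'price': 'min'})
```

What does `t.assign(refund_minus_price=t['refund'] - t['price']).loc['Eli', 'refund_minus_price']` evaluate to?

merge on 'customer' (how='left') → 5 rows:
   price customer  qty  refund
0     41      Eli    7      32
1    215      Uma   10      88
2    274      Uma    2      88
3    129      Eli   18      32
4      7      Uma    3      88
group by customer: max(refund), min(price):
          refund  price
customer               
Eli           32     41
Uma           88      7
add column refund_minus_price = t['refund'] - t['price']:
          refund  price  refund_minus_price
customer                                   
Eli           32     41                  -9
Uma           88      7                  81

-9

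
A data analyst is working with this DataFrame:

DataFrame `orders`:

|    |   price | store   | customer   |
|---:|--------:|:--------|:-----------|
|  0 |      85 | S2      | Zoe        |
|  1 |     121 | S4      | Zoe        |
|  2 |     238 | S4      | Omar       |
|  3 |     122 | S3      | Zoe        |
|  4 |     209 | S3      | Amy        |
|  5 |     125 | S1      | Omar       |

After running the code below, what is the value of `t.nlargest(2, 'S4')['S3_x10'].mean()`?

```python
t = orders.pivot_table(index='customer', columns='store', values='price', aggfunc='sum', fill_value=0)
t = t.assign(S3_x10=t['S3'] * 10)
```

pivot: rows=customer, cols=store, sum(price):
store      S1  S2   S3   S4
customer                   
Amy         0   0  209    0
Omar      125   0    0  238
Zoe         0  85  122  121
add column S3_x10 = t['S3'] * 10:
store      S1  S2   S3   S4  S3_x10
customer                           
Amy         0   0  209    0    2090
Omar      125   0    0  238       0
Zoe         0  85  122  121    1220
take 2 rows with largest S4:
store      S1  S2   S3   S4  S3_x10
customer                           
Omar      125   0    0  238       0
Zoe         0  85  122  121    1220
mean of column 'S3_x10' → 610.0

610.0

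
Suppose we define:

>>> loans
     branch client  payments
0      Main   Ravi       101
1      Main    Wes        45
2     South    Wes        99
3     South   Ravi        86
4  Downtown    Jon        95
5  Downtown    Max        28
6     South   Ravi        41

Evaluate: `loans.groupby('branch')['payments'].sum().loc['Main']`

group by branch, sum of payments:
branch
Downtown    123
Main        146
South       226
Name: payments, dtype: int64
The value at index 'Main' is 146.

146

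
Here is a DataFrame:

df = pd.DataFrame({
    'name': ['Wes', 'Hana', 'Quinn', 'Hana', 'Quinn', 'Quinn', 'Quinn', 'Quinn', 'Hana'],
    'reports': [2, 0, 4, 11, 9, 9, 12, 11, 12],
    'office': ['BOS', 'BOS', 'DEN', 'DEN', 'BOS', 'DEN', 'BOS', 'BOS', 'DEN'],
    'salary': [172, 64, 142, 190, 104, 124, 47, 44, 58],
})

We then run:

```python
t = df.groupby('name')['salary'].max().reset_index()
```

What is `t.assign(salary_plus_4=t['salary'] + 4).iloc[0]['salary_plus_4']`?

group by name, max of salary:
name
Hana     190
Quinn    142
Wes      172
Name: salary, dtype: int64
reset_index():
    name  salary
0   Hana     190
1  Quinn     142
2    Wes     172
add column salary_plus_4 = t['salary'] + 4:
    name  salary  salary_plus_4
0   Hana     190            194
1  Quinn     142            146
2    Wes     172            176
Taking the value at position 0, column 'salary_plus_4' gives 194.

194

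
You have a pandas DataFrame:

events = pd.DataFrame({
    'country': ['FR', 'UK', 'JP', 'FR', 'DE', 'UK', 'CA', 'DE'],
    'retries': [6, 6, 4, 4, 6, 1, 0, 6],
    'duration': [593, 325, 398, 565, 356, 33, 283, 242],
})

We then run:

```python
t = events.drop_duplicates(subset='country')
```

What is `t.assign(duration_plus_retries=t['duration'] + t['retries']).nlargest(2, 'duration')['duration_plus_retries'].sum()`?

drop duplicate country (keep=first):
  country  retries  duration
0      FR        6       593
1      UK        6       325
2      JP        4       398
4      DE        6       356
6      CA        0       283
add column duration_plus_retries = t['duration'] + t['retries']:
  country  retries  duration  duration_plus_retries
0      FR        6       593                    599
1      UK        6       325                    331
2      JP        4       398                    402
4      DE        6       356                    362
6      CA        0       283                    283
take 2 rows with largest duration:
  country  retries  duration  duration_plus_retries
0      FR        6       593                    599
2      JP        4       398                    402

1001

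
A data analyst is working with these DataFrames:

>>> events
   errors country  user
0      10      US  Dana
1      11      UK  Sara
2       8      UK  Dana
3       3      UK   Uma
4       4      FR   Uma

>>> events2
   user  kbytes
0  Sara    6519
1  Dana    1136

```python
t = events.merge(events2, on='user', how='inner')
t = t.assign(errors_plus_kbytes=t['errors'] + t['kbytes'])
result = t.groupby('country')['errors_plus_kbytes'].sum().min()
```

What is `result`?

merge on 'user' (how='inner') → 3 rows:
   errors country  user  kbytes
0      10      US  Dana    1136
1      11      UK  Sara    6519
2       8      UK  Dana    1136
add column errors_plus_kbytes = t['errors'] + t['kbytes']:
   errors country  user  kbytes  errors_plus_kbytes
0      10      US  Dana    1136                1146
1      11      UK  Sara    6519                6530
2       8      UK  Dana    1136                1144
group by country, sum of errors_plus_kbytes:
country
UK    7674
US    1146
Name: errors_plus_kbytes, dtype: int64
Then the min of the resulting series: 1146

1146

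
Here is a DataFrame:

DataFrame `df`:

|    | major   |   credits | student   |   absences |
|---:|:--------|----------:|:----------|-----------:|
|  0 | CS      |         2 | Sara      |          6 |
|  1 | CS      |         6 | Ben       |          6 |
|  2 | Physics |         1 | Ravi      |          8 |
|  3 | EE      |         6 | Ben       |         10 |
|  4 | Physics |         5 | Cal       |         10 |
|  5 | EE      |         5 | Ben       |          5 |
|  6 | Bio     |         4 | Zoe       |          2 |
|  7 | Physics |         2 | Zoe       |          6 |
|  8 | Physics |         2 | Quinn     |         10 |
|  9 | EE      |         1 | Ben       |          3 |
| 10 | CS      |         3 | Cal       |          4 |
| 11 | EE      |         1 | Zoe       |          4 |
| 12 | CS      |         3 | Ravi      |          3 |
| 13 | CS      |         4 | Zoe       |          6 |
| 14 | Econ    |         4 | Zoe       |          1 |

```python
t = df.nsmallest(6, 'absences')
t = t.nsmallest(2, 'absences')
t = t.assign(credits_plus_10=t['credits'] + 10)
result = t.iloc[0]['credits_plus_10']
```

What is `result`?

14

take 6 rows with smallest absences:
   major  credits student  absences
14  Econ        4     Zoe         1
6    Bio        4     Zoe         2
9     EE        1     Ben         3
12    CS        3    Ravi         3
10    CS        3     Cal         4
11    EE        1     Zoe         4
take 2 rows with smallest absences:
   major  credits student  absences
14  Econ        4     Zoe         1
6    Bio        4     Zoe         2
add column credits_plus_10 = t['credits'] + 10:
   major  credits student  absences  credits_plus_10
14  Econ        4     Zoe         1               14
6    Bio        4     Zoe         2               14
So iloc[0]['credits_plus_10'] = 14.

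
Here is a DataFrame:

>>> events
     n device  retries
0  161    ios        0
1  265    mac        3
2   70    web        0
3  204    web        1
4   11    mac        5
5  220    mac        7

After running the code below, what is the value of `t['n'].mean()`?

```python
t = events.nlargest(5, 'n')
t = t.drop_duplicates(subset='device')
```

take 5 rows with largest n:
     n device  retries
1  265    mac        3
5  220    mac        7
3  204    web        1
0  161    ios        0
2   70    web        0
drop duplicate device (keep=first):
     n device  retries
1  265    mac        3
3  204    web        1
0  161    ios        0
Taking the mean of column 'n' gives 210.0.

210.0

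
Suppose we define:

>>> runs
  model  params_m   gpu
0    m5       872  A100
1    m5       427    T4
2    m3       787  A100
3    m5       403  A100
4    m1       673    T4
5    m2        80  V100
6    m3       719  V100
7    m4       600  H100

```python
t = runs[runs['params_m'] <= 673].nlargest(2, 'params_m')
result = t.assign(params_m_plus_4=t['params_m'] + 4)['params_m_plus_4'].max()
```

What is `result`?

filter rows where params_m <= 673:
  model  params_m   gpu
1    m5       427    T4
3    m5       403  A100
4    m1       673    T4
5    m2        80  V100
7    m4       600  H100
take 2 rows with largest params_m:
  model  params_m   gpu
4    m1       673    T4
7    m4       600  H100
add column params_m_plus_4 = t['params_m'] + 4:
  model  params_m   gpu  params_m_plus_4
4    m1       673    T4              677
7    m4       600  H100              604

677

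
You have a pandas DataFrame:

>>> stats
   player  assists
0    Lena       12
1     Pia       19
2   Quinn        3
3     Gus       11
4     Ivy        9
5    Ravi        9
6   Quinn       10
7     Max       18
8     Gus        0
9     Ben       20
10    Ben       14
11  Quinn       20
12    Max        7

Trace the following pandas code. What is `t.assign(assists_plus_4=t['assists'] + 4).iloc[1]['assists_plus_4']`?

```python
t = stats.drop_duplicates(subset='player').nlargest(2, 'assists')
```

23

drop duplicate player (keep=first):
  player  assists
0   Lena       12
1    Pia       19
2  Quinn        3
3    Gus       11
4    Ivy        9
5   Ravi        9
7    Max       18
9    Ben       20
take 2 rows with largest assists:
  player  assists
9    Ben       20
1    Pia       19
add column assists_plus_4 = t['assists'] + 4:
  player  assists  assists_plus_4
9    Ben       20              24
1    Pia       19              23
Taking the value at position 1, column 'assists_plus_4' gives 23.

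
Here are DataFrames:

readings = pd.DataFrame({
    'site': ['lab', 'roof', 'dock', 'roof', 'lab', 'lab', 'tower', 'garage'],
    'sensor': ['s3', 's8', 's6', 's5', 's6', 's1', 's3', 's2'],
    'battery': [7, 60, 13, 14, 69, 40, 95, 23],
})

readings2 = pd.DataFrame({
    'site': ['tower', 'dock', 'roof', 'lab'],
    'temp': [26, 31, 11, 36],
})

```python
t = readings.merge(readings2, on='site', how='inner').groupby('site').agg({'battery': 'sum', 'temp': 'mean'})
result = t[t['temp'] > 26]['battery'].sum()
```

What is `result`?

merge on 'site' (how='inner') → 7 rows:
    site sensor  battery  temp
0    lab     s3        7    36
1   roof     s8       60    11
2   dock     s6       13    31
3   roof     s5       14    11
4    lab     s6       69    36
5    lab     s1       40    36
6  tower     s3       95    26
group by site: sum(battery), mean(temp):
       battery  temp
site                
dock        13  31.0
lab        116  36.0
roof        74  11.0
tower       95  26.0
filter rows where temp > 26:
      battery  temp
site               
dock       13  31.0
lab       116  36.0
Reading off the sum of column 'battery', we get 129.

129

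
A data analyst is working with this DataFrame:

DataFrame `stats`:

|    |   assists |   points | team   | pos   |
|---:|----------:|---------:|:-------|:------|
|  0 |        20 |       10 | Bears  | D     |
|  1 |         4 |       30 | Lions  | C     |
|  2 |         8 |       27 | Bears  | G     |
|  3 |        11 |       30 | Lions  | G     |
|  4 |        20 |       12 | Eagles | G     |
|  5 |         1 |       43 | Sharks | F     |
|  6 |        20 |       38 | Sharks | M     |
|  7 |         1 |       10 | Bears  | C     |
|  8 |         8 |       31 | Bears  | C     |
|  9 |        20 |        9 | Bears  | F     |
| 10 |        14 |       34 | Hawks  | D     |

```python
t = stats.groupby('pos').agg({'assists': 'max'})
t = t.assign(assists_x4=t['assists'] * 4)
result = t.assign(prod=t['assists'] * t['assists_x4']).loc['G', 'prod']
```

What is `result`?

1600

group by pos, max of assists:
     assists
pos         
C          8
D         20
F         20
G         20
M         20
add column assists_x4 = t['assists'] * 4:
     assists  assists_x4
pos                     
C          8          32
D         20          80
F         20          80
G         20          80
M         20          80
add column prod = t['assists'] * t['assists_x4']:
     assists  assists_x4  prod
pos                           
C          8          32   256
D         20          80  1600
F         20          80  1600
G         20          80  1600
M         20          80  1600
Hence 1600.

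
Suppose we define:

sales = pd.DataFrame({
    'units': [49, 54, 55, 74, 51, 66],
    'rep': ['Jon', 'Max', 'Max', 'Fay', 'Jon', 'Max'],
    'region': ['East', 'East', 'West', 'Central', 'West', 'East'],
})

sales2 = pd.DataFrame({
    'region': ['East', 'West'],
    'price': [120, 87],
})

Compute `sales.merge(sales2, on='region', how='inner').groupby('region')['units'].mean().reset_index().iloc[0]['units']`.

merge on 'region' (how='inner') → 5 rows:
   units  rep region  price
0     49  Jon   East    120
1     54  Max   East    120
2     55  Max   West     87
3     51  Jon   West     87
4     66  Max   East    120
group by region, mean of units:
region
East    56.333333
West    53.000000
Name: units, dtype: float64
reset_index():
  region      units
0   East  56.333333
1   West  53.000000
Reading off the value at position 0, column 'units', we get 56.3333333333.

56.3333333333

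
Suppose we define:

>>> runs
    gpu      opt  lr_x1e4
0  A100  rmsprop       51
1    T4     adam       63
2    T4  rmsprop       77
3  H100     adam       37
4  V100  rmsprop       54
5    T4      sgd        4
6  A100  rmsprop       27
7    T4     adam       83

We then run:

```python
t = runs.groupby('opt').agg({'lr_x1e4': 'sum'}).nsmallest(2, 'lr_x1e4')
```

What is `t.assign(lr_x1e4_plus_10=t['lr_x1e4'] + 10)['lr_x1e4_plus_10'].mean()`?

group by opt, sum of lr_x1e4:
         lr_x1e4
opt             
adam         183
rmsprop      209
sgd            4
take 2 rows with smallest lr_x1e4:
      lr_x1e4
opt          
sgd         4
adam      183
add column lr_x1e4_plus_10 = t['lr_x1e4'] + 10:
      lr_x1e4  lr_x1e4_plus_10
opt                           
sgd         4               14
adam      183              193
Hence 103.5.

103.5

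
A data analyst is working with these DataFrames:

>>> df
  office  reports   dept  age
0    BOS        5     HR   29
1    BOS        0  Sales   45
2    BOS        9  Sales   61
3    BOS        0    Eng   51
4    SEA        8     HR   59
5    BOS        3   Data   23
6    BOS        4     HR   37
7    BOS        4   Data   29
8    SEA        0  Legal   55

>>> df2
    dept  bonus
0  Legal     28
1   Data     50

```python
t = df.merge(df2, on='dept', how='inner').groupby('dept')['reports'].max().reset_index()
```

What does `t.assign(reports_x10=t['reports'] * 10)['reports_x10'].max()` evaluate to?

40

merge on 'dept' (how='inner') → 3 rows:
  office  reports   dept  age  bonus
0    BOS        3   Data   23     50
1    BOS        4   Data   29     50
2    SEA        0  Legal   55     28
group by dept, max of reports:
dept
Data     4
Legal    0
Name: reports, dtype: int64
reset_index():
    dept  reports
0   Data        4
1  Legal        0
add column reports_x10 = t['reports'] * 10:
    dept  reports  reports_x10
0   Data        4           40
1  Legal        0            0
max of column 'reports_x10' → 40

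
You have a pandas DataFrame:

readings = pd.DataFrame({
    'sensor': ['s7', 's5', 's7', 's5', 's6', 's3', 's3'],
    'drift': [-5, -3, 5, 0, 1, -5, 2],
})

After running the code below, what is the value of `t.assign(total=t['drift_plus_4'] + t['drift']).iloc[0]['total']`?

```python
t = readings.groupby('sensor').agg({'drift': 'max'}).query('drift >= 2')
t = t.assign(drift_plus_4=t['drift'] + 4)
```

group by sensor, max of drift:
        drift
sensor       
s3          2
s5          0
s6          1
s7          5
filter rows where drift >= 2:
        drift
sensor       
s3          2
s7          5
add column drift_plus_4 = t['drift'] + 4:
        drift  drift_plus_4
sensor                     
s3          2             6
s7          5             9
add column total = t['drift_plus_4'] + t['drift']:
        drift  drift_plus_4  total
sensor                            
s3          2             6      8
s7          5             9     14
The value at position 0, column 'total' is 8.

8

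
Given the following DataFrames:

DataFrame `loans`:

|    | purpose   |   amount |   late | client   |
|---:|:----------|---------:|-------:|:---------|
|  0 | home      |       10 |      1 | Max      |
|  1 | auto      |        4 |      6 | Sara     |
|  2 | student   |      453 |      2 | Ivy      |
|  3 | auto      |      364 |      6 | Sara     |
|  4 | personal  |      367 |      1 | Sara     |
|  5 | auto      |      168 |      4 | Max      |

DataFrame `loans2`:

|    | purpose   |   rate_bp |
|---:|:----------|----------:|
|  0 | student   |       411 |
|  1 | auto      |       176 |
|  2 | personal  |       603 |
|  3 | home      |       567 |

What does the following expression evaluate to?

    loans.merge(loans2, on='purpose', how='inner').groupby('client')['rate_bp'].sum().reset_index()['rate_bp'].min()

merge on 'purpose' (how='inner') → 6 rows:
    purpose  amount  late client  rate_bp
0      home      10     1    Max      567
1      auto       4     6   Sara      176
2   student     453     2    Ivy      411
3      auto     364     6   Sara      176
4  personal     367     1   Sara      603
5      auto     168     4    Max      176
group by client, sum of rate_bp:
client
Ivy     411
Max     743
Sara    955
Name: rate_bp, dtype: int64
reset_index():
  client  rate_bp
0    Ivy      411
1    Max      743
2   Sara      955

411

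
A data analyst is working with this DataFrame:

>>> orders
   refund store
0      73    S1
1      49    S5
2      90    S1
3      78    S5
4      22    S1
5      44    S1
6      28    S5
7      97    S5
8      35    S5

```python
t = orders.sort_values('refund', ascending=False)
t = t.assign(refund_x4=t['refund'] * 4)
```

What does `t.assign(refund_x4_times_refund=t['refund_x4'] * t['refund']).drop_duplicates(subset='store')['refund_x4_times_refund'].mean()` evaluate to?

sort by refund descending:
   refund store
7      97    S5
2      90    S1
3      78    S5
0      73    S1
1      49    S5
5      44    S1
8      35    S5
6      28    S5
4      22    S1
add column refund_x4 = t['refund'] * 4:
   refund store  refund_x4
7      97    S5        388
2      90    S1        360
3      78    S5        312
0      73    S1        292
1      49    S5        196
5      44    S1        176
8      35    S5        140
6      28    S5        112
4      22    S1         88
add column refund_x4_times_refund = t['refund_x4'] * t['refund']:
   refund store  refund_x4  refund_x4_times_refund
7      97    S5        388                   37636
2      90    S1        360                   32400
3      78    S5        312                   24336
0      73    S1        292                   21316
1      49    S5        196                    9604
5      44    S1        176                    7744
8      35    S5        140                    4900
6      28    S5        112                    3136
4      22    S1         88                    1936
drop duplicate store (keep=first):
   refund store  refund_x4  refund_x4_times_refund
7      97    S5        388                   37636
2      90    S1        360                   32400
The mean of column 'refund_x4_times_refund' is 35018.0.

35018.0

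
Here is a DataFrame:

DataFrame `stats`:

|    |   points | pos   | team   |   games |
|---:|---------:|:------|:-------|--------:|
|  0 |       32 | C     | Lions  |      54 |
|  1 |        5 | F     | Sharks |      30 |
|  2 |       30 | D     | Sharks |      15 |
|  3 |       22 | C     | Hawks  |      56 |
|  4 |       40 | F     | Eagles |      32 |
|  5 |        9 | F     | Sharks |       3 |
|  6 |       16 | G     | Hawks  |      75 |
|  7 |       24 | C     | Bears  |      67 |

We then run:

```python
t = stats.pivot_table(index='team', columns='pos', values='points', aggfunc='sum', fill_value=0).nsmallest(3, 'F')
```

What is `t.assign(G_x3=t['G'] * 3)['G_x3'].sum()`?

pivot: rows=team, cols=pos, sum(points):
pos      C   D   F   G
team                  
Bears   24   0   0   0
Eagles   0   0  40   0
Hawks   22   0   0  16
Lions   32   0   0   0
Sharks   0  30  14   0
take 3 rows with smallest F:
pos     C  D  F   G
team               
Bears  24  0  0   0
Hawks  22  0  0  16
Lions  32  0  0   0
add column G_x3 = t['G'] * 3:
pos     C  D  F   G  G_x3
team                     
Bears  24  0  0   0     0
Hawks  22  0  0  16    48
Lions  32  0  0   0     0

48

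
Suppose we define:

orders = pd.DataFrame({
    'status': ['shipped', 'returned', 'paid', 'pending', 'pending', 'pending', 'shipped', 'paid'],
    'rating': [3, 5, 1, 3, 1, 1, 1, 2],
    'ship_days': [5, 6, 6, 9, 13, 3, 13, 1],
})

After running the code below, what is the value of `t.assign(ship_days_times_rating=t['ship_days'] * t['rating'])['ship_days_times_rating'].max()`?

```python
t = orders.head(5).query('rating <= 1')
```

13

take first 5 rows:
     status  rating  ship_days
0   shipped       3          5
1  returned       5          6
2      paid       1          6
3   pending       3          9
4   pending       1         13
filter rows where rating <= 1:
    status  rating  ship_days
2     paid       1          6
4  pending       1         13
add column ship_days_times_rating = t['ship_days'] * t['rating']:
    status  rating  ship_days  ship_days_times_rating
2     paid       1          6                       6
4  pending       1         13                      13
So max() = 13.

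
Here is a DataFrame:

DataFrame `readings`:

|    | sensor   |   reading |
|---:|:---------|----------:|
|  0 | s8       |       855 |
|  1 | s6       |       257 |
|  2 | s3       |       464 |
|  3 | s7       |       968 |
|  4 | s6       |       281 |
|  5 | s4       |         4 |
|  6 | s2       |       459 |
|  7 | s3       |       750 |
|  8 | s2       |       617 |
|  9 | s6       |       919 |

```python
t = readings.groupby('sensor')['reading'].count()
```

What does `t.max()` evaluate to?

group by sensor, count of reading:
sensor
s2    2
s3    2
s4    1
s6    3
s7    1
s8    1
Name: reading, dtype: int64
Taking the max of the resulting series gives 3.

3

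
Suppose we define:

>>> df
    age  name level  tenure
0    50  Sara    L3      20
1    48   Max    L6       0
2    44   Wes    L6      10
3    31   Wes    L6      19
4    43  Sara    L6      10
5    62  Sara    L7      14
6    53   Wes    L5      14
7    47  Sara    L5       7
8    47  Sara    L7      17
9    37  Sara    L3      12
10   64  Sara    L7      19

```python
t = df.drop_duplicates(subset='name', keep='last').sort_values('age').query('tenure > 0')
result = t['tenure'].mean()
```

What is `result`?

16.5

drop duplicate name (keep=last):
    age  name level  tenure
1    48   Max    L6       0
6    53   Wes    L5      14
10   64  Sara    L7      19
sort by age:
    age  name level  tenure
1    48   Max    L6       0
6    53   Wes    L5      14
10   64  Sara    L7      19
filter rows where tenure > 0:
    age  name level  tenure
6    53   Wes    L5      14
10   64  Sara    L7      19
So mean() = 16.5.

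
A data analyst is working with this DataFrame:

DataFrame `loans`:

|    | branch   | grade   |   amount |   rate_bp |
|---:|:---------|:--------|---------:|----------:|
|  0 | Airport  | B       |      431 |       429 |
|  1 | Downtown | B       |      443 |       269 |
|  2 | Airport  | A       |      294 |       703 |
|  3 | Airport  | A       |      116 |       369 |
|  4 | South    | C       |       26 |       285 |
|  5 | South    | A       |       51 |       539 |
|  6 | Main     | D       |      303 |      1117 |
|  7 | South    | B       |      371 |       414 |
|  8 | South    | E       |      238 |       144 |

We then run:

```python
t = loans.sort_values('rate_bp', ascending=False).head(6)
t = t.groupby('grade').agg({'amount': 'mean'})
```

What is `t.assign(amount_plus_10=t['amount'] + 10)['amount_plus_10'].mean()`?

sort by rate_bp descending:
     branch grade  amount  rate_bp
6      Main     D     303     1117
2   Airport     A     294      703
5     South     A      51      539
0   Airport     B     431      429
7     South     B     371      414
3   Airport     A     116      369
4     South     C      26      285
1  Downtown     B     443      269
8     South     E     238      144
take first 6 rows:
    branch grade  amount  rate_bp
6     Main     D     303     1117
2  Airport     A     294      703
5    South     A      51      539
0  Airport     B     431      429
7    South     B     371      414
3  Airport     A     116      369
group by grade, mean of amount:
           amount
grade            
A      153.666667
B      401.000000
D      303.000000
add column amount_plus_10 = t['amount'] + 10:
           amount  amount_plus_10
grade                            
A      153.666667      163.666667
B      401.000000      411.000000
D      303.000000      313.000000

295.888888889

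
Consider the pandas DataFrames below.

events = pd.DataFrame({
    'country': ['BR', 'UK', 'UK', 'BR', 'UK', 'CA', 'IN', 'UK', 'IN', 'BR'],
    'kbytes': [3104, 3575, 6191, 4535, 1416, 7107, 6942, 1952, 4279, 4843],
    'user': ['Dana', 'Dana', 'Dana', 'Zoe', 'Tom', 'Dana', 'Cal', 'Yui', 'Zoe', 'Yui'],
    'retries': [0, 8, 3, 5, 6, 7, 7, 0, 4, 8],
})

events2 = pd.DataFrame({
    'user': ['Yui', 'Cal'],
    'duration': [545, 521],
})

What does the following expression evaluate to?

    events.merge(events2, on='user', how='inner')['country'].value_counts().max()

1

merge on 'user' (how='inner') → 3 rows:
  country  kbytes user  retries  duration
0      IN    6942  Cal        7       521
1      UK    1952  Yui        0       545
2      BR    4843  Yui        8       545
value_counts of country:
country
IN    1
UK    1
BR    1
Name: count, dtype: int64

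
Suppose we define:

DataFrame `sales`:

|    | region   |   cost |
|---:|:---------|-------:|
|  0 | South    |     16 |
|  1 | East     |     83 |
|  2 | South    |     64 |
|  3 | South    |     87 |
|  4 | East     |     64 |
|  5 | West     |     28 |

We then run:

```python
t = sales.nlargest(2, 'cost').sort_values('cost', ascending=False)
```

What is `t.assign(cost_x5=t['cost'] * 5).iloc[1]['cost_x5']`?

415

take 2 rows with largest cost:
  region  cost
3  South    87
1   East    83
sort by cost descending:
  region  cost
3  South    87
1   East    83
add column cost_x5 = t['cost'] * 5:
  region  cost  cost_x5
3  South    87      435
1   East    83      415
So iloc[1]['cost_x5'] = 415.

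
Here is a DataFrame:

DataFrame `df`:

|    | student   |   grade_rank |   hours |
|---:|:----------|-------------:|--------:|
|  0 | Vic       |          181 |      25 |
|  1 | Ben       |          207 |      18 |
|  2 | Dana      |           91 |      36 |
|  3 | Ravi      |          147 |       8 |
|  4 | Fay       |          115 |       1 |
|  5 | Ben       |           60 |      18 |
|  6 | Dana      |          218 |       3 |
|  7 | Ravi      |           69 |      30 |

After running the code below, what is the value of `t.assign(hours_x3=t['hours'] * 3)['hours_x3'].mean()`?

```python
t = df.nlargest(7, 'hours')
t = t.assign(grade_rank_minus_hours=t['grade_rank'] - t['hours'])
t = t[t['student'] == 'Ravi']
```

take 7 rows with largest hours:
  student  grade_rank  hours
2    Dana          91     36
7    Ravi          69     30
0     Vic         181     25
1     Ben         207     18
5     Ben          60     18
3    Ravi         147      8
6    Dana         218      3
add column grade_rank_minus_hours = t['grade_rank'] - t['hours']:
  student  grade_rank  hours  grade_rank_minus_hours
2    Dana          91     36                      55
7    Ravi          69     30                      39
0     Vic         181     25                     156
1     Ben         207     18                     189
5     Ben          60     18                      42
3    Ravi         147      8                     139
6    Dana         218      3                     215
filter rows where student == 'Ravi':
  student  grade_rank  hours  grade_rank_minus_hours
7    Ravi          69     30                      39
3    Ravi         147      8                     139
add column hours_x3 = t['hours'] * 3:
  student  grade_rank  hours  grade_rank_minus_hours  hours_x3
7    Ravi          69     30                      39        90
3    Ravi         147      8                     139        24
mean of column 'hours_x3' → 57.0

57.0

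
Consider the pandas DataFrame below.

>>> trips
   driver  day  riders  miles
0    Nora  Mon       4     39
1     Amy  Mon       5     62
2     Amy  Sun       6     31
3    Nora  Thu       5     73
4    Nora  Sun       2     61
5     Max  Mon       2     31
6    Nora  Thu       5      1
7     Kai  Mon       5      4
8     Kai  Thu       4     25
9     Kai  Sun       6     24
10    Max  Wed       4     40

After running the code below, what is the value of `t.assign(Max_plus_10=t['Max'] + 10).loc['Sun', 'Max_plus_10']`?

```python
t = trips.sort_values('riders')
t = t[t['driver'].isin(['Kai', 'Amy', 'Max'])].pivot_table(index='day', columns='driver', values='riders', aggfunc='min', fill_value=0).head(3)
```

sort by riders:
   driver  day  riders  miles
4    Nora  Sun       2     61
5     Max  Mon       2     31
0    Nora  Mon       4     39
8     Kai  Thu       4     25
10    Max  Wed       4     40
1     Amy  Mon       5     62
3    Nora  Thu       5     73
6    Nora  Thu       5      1
7     Kai  Mon       5      4
2     Amy  Sun       6     31
9     Kai  Sun       6     24
filter rows where driver in ['Kai', 'Amy', 'Max']:
   driver  day  riders  miles
5     Max  Mon       2     31
8     Kai  Thu       4     25
10    Max  Wed       4     40
1     Amy  Mon       5     62
7     Kai  Mon       5      4
2     Amy  Sun       6     31
9     Kai  Sun       6     24
pivot: rows=day, cols=driver, min(riders):
driver  Amy  Kai  Max
day                  
Mon       5    5    2
Sun       6    6    0
Thu       0    4    0
Wed       0    0    4
take first 3 rows:
driver  Amy  Kai  Max
day                  
Mon       5    5    2
Sun       6    6    0
Thu       0    4    0
add column Max_plus_10 = t['Max'] + 10:
driver  Amy  Kai  Max  Max_plus_10
day                               
Mon       5    5    2           12
Sun       6    6    0           10
Thu       0    4    0           10
Reading off the value at row 'Sun', column 'Max_plus_10', we get 10.

10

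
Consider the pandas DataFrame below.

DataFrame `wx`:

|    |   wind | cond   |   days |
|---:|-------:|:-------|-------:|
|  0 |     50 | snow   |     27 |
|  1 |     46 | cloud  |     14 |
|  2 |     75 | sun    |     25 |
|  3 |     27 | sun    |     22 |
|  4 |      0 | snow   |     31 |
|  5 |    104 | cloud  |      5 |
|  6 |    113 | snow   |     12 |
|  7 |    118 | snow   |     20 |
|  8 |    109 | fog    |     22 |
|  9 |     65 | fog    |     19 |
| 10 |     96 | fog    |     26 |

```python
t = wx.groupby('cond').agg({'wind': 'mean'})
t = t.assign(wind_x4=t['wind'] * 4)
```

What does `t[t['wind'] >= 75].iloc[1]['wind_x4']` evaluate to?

360.0

group by cond, mean of wind:
        wind
cond        
cloud  75.00
fog    90.00
snow   70.25
sun    51.00
add column wind_x4 = t['wind'] * 4:
        wind  wind_x4
cond                 
cloud  75.00    300.0
fog    90.00    360.0
snow   70.25    281.0
sun    51.00    204.0
filter rows where wind >= 75:
       wind  wind_x4
cond                
cloud  75.0    300.0
fog    90.0    360.0
The value at position 1, column 'wind_x4' is 360.0.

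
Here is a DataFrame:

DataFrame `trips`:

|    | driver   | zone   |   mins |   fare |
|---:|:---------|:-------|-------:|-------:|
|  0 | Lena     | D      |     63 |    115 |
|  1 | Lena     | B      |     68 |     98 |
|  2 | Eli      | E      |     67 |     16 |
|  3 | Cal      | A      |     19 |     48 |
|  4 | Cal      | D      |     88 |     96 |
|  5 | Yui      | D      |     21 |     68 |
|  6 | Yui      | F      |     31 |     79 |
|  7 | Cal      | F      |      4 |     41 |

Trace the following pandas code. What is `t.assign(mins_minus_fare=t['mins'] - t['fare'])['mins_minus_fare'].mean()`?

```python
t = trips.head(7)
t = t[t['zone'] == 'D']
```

-35.6666666667

take first 7 rows:
  driver zone  mins  fare
0   Lena    D    63   115
1   Lena    B    68    98
2    Eli    E    67    16
3    Cal    A    19    48
4    Cal    D    88    96
5    Yui    D    21    68
6    Yui    F    31    79
filter rows where zone == 'D':
  driver zone  mins  fare
0   Lena    D    63   115
4    Cal    D    88    96
5    Yui    D    21    68
add column mins_minus_fare = t['mins'] - t['fare']:
  driver zone  mins  fare  mins_minus_fare
0   Lena    D    63   115              -52
4    Cal    D    88    96               -8
5    Yui    D    21    68              -47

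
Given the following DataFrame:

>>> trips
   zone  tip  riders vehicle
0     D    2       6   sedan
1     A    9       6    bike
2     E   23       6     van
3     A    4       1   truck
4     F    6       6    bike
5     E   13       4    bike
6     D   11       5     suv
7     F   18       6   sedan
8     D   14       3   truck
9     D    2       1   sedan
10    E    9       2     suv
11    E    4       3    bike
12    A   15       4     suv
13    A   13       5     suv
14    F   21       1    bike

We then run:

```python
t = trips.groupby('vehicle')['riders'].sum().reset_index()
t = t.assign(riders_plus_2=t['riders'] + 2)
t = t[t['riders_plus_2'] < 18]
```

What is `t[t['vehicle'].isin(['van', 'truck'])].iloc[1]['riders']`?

6

group by vehicle, sum of riders:
vehicle
bike     20
sedan    13
suv      16
truck     4
van       6
Name: riders, dtype: int64
reset_index():
  vehicle  riders
0    bike      20
1   sedan      13
2     suv      16
3   truck       4
4     van       6
add column riders_plus_2 = t['riders'] + 2:
  vehicle  riders  riders_plus_2
0    bike      20             22
1   sedan      13             15
2     suv      16             18
3   truck       4              6
4     van       6              8
filter rows where riders_plus_2 < 18:
  vehicle  riders  riders_plus_2
1   sedan      13             15
3   truck       4              6
4     van       6              8
filter rows where vehicle in ['van', 'truck']:
  vehicle  riders  riders_plus_2
3   truck       4              6
4     van       6              8
Finally, value at position 1, column 'riders' = 6.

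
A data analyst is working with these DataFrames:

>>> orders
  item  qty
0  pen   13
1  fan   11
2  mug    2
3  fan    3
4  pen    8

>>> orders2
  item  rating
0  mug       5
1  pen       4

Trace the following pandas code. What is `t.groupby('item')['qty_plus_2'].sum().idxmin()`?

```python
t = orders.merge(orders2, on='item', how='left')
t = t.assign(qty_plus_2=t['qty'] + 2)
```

merge on 'item' (how='left') → 5 rows:
  item  qty  rating
0  pen   13     4.0
1  fan   11     NaN
2  mug    2     5.0
3  fan    3     NaN
4  pen    8     4.0
add column qty_plus_2 = t['qty'] + 2:
  item  qty  rating  qty_plus_2
0  pen   13     4.0          15
1  fan   11     NaN          13
2  mug    2     5.0           4
3  fan    3     NaN           5
4  pen    8     4.0          10
group by item, sum of qty_plus_2:
item
fan    18
mug     4
pen    25
Name: qty_plus_2, dtype: int64
Taking the label with the smallest value gives mug.

mug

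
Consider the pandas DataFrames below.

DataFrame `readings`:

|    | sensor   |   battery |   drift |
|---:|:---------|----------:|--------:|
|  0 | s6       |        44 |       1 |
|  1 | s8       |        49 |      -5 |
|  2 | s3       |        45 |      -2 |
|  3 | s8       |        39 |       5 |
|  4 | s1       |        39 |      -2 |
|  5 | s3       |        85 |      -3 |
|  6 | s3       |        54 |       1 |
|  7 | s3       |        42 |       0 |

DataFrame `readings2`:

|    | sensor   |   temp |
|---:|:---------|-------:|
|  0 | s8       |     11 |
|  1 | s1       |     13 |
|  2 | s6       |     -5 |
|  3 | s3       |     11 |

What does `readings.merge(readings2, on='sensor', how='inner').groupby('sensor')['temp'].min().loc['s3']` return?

11

merge on 'sensor' (how='inner') → 8 rows:
  sensor  battery  drift  temp
0     s6       44      1    -5
1     s8       49     -5    11
2     s3       45     -2    11
3     s8       39      5    11
4     s1       39     -2    13
5     s3       85     -3    11
6     s3       54      1    11
7     s3       42      0    11
group by sensor, min of temp:
sensor
s1    13
s3    11
s6    -5
s8    11
Name: temp, dtype: int64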